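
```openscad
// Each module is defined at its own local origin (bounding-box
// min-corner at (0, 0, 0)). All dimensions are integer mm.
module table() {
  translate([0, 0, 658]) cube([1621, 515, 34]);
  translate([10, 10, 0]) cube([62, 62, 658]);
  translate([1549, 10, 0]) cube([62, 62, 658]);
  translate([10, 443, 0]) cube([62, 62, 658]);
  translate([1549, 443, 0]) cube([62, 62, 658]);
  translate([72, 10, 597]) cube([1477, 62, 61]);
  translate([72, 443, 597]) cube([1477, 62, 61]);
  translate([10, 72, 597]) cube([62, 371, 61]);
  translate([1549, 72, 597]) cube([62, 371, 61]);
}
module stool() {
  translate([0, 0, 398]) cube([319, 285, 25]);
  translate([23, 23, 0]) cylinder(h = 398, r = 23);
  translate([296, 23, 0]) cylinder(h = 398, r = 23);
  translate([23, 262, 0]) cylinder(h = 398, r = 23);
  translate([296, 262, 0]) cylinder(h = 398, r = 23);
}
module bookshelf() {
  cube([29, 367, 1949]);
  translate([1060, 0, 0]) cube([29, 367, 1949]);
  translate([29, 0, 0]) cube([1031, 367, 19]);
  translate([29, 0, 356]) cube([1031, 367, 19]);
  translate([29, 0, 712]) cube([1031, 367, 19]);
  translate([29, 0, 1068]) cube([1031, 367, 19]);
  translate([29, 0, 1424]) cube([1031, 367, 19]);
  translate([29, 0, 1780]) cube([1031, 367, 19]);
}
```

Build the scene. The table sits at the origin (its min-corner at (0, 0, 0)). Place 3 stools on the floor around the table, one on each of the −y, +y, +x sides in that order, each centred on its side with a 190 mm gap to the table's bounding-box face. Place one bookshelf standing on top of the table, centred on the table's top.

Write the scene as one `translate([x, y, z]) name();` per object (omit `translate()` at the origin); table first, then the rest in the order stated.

table();
translate([651, -475, 0]) stool();
translate([651, 705, 0]) stool();
translate([1811, 115, 0]) stool();
translate([266, 74, 692]) bookshelf();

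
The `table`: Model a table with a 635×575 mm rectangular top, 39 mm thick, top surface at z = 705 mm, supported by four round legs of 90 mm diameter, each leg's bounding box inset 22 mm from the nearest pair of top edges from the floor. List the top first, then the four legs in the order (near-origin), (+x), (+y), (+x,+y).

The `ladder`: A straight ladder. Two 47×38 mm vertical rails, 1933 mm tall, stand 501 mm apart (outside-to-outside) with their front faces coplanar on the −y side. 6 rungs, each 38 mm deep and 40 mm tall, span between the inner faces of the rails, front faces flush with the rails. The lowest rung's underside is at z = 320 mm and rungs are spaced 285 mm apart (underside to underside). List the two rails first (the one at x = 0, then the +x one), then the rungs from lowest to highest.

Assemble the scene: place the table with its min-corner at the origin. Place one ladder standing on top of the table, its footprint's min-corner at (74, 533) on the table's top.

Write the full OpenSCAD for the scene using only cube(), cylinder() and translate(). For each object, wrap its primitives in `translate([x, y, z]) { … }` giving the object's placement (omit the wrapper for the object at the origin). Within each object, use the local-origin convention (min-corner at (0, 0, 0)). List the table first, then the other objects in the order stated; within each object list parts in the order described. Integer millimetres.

translate([0, 0, 666]) cube([635, 575, 39]);
translate([67, 67, 0]) cylinder(h = 666, r = 45);
translate([568, 67, 0]) cylinder(h = 666, r = 45);
translate([67, 508, 0]) cylinder(h = 666, r = 45);
translate([568, 508, 0]) cylinder(h = 666, r = 45);
translate([74, 533, 705]) {
  cube([47, 38, 1933]);
  translate([454, 0, 0]) cube([47, 38, 1933]);
  translate([47, 0, 320]) cube([407, 38, 40]);
  translate([47, 0, 605]) cube([407, 38, 40]);
  translate([47, 0, 890]) cube([407, 38, 40]);
  translate([47, 0, 1175]) cube([407, 38, 40]);
  translate([47, 0, 1460]) cube([407, 38, 40]);
  translate([47, 0, 1745]) cube([407, 38, 40]);
}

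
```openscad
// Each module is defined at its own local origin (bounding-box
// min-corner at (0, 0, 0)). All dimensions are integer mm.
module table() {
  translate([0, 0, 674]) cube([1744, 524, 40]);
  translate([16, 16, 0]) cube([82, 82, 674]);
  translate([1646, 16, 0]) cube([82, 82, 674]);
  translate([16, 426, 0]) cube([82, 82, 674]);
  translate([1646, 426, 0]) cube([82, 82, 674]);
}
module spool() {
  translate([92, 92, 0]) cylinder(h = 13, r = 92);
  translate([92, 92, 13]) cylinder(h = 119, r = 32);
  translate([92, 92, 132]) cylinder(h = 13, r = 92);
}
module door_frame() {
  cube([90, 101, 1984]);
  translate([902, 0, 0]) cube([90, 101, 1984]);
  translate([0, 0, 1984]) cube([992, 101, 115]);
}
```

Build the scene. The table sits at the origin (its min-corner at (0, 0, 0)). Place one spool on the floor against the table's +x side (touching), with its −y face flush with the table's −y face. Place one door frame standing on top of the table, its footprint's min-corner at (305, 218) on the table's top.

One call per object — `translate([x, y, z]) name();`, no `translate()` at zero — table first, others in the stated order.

table();
translate([1744, 0, 0]) spool();
translate([305, 218, 714]) door_frame();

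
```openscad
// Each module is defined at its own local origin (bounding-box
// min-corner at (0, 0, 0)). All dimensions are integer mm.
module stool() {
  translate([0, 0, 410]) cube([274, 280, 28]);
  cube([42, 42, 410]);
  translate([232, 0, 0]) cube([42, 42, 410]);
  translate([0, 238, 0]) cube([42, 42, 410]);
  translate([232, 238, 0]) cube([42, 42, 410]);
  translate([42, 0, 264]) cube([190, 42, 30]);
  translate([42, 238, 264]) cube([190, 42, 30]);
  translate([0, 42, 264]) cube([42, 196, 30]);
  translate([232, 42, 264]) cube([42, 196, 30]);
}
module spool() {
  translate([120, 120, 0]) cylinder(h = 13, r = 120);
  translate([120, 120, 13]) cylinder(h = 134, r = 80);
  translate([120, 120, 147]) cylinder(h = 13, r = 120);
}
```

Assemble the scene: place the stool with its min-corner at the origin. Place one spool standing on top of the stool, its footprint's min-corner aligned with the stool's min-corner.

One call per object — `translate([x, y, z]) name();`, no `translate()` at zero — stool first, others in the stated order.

stool();
translate([0, 0, 438]) spool();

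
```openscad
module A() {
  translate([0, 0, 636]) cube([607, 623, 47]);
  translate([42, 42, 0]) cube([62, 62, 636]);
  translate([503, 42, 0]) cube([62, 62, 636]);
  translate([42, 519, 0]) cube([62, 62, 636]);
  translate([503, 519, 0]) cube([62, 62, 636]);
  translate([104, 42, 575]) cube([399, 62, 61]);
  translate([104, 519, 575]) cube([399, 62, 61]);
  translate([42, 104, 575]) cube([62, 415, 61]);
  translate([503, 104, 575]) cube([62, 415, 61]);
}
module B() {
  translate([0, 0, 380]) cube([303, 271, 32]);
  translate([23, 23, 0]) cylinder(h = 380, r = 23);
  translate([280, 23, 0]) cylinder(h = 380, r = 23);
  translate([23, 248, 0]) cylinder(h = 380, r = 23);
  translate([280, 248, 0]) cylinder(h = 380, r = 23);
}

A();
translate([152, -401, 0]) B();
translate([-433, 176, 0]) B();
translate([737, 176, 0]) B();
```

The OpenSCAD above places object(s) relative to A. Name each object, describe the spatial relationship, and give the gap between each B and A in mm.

A is a table. B is a stool. Three stools sit around the table at the −y, −x, +x sides. The gap between each stool and the table is 130 mm.

Each stool's nearest face is 130 mm from the table's bounding box.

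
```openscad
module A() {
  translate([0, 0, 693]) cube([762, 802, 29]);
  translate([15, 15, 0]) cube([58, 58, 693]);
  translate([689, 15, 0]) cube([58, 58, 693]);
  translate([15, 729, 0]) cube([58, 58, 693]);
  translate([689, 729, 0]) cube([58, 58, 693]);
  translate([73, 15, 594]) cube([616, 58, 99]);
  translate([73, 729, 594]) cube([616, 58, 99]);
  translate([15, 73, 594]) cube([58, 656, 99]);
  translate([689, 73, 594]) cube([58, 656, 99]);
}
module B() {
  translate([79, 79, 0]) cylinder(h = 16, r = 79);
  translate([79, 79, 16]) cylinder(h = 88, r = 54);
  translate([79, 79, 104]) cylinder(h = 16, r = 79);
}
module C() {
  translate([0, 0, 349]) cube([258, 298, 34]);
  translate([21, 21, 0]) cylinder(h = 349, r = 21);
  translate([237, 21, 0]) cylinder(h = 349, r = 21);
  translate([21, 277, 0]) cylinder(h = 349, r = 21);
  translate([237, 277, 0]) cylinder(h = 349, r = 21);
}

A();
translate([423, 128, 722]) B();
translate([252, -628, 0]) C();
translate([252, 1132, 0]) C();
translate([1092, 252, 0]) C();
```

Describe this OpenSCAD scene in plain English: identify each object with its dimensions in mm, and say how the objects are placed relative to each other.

A is a table with a 762×802 mm rectangular top, 29 mm thick, top surface at z = 722 mm, supported by four 58×58 mm square legs, each inset 15 mm from the nearest pair of top edges, running from the floor. Four apron rails, 58 mm thick and 99 mm tall, run between adjacent legs with their top edges flush with the underside of the top and their outer faces flush with the legs' outer faces.

B is a spool: two coaxial disc flanges of radius 79 mm and thickness 16 mm, joined by a core cylinder of radius 54 mm and height 88 mm. The lower flange rests on z = 0 and the three cylinders share a vertical axis.

C is a simple wooden stool: a rectangular seat 258 mm (x) by 298 mm (y), 34 mm thick, top face at z = 383 mm, on four round legs, each 42 mm in diameter. The legs rest on z = 0, each leg's axis is inset half a diameter from the nearest pair of seat edges (so the leg's bounding box is flush with the corner).

The spool is on top of the table. Three stools sit around the table at the −y, +y, +x sides.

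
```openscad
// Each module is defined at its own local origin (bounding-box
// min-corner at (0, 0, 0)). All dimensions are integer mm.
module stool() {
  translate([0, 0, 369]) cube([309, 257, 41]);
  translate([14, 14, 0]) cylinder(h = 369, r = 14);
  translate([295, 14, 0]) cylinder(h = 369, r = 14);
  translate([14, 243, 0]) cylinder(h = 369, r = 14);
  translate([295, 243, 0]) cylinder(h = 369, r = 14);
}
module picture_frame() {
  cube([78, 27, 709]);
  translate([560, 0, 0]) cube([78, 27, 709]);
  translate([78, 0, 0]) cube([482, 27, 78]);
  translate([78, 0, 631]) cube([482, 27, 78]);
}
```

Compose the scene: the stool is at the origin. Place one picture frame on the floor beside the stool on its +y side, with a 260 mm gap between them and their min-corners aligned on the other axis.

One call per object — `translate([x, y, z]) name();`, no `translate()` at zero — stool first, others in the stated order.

stool();
translate([0, 517, 0]) picture_frame();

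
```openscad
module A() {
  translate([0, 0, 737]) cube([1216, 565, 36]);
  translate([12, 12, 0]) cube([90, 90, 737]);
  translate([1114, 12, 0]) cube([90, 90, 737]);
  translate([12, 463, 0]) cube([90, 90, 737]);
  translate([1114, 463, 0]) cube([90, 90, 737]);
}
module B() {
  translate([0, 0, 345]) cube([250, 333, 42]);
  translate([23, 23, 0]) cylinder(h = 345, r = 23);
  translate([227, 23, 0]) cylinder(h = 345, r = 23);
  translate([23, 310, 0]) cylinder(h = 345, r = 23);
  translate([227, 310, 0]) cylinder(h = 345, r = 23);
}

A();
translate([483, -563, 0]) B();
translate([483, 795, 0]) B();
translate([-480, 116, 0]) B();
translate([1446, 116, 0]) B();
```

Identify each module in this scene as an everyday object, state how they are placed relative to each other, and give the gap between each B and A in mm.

Each stool's nearest face is 230 mm from the table's bounding box.

A is a table. B is a stool. Four stools sit around the table at the −y, +y, −x, +x sides. The gap between each stool and the table is 230 mm.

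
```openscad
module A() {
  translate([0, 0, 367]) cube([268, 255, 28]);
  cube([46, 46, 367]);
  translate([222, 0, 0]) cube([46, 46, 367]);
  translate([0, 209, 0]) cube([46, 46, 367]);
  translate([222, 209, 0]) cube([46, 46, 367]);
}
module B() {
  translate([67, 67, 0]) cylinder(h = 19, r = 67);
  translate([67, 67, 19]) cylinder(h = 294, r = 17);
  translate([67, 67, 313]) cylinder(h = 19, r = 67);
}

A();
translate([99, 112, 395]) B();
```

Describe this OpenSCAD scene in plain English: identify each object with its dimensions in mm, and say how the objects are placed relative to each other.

A is a four-legged stool. The seat is a 268×255×28 mm slab whose top surface is at z = 395 mm; four square legs, each 46×46 mm in cross-section, run from the floor (z = 0) to the underside of the seat, each flush with a corner of the seat.

B is a spool: two coaxial disc flanges of radius 67 mm and thickness 19 mm, joined by a core cylinder of radius 17 mm and height 294 mm. The lower flange rests on z = 0 and the three cylinders share a vertical axis.

The spool is on top of the stool.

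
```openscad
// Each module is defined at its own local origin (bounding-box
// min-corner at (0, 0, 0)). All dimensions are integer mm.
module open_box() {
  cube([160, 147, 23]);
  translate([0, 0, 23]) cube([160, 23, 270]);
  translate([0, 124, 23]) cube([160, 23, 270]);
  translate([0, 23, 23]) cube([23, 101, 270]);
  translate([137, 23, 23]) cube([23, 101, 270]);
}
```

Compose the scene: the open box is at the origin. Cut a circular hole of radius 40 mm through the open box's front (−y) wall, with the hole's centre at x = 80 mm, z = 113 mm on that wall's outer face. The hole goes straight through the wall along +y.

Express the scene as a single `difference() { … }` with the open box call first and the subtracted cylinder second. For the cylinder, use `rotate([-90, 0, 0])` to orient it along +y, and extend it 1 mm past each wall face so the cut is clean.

difference() {
  open_box();
  translate([80, -1, 113]) rotate([-90, 0, 0]) cylinder(h = 25, r = 40);
}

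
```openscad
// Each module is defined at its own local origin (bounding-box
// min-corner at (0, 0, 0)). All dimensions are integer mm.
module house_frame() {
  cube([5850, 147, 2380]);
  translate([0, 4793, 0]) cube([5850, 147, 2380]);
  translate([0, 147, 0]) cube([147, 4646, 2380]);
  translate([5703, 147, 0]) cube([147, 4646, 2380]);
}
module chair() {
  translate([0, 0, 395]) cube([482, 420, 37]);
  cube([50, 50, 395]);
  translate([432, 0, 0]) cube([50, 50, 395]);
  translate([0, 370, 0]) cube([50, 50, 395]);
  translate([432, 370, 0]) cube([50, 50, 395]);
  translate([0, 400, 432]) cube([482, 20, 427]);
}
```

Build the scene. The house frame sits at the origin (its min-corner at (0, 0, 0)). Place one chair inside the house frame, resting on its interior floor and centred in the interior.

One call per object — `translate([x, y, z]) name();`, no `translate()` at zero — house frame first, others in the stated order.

house_frame();
translate([2684, 2260, 0]) chair();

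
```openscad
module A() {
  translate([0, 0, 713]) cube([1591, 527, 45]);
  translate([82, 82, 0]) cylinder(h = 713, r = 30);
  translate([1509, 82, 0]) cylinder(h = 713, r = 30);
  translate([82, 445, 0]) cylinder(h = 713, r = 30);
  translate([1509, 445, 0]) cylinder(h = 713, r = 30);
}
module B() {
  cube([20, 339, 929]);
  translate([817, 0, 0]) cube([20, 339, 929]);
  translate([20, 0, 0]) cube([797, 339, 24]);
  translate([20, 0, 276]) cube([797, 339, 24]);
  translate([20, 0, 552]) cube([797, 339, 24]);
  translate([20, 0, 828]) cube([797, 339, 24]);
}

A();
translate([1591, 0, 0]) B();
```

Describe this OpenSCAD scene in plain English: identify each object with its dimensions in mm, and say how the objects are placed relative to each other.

A is a table: top 1591 mm (x) × 527 mm (y), 45 mm thick, upper face at z = 758 mm, on four round legs of 60 mm diameter, each leg's bounding box inset 52 mm from the nearest pair of top edges, running from z = 0 to the bottom of the top.

B is a bookshelf 837 mm wide overall, 339 mm deep and 929 mm tall. The two sides are 20 mm thick vertical panels. 4 horizontal shelves of 24 mm thickness span between the inner faces of the sides; the lowest shelf sits on the floor and shelves are stacked with a clear vertical gap of 252 mm between each pair.

The bookshelf is against the table's +x side, with their −y faces flush.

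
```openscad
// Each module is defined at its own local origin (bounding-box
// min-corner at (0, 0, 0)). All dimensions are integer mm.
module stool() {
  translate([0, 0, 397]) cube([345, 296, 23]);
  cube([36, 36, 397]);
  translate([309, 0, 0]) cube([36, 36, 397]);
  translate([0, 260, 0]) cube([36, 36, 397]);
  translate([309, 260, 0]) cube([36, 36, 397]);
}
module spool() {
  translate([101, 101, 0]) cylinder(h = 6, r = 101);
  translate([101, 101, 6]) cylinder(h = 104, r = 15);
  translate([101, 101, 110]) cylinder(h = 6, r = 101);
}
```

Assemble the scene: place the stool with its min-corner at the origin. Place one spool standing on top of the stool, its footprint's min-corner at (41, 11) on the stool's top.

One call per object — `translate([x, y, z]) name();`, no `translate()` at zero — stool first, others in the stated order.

stool();
translate([41, 11, 420]) spool();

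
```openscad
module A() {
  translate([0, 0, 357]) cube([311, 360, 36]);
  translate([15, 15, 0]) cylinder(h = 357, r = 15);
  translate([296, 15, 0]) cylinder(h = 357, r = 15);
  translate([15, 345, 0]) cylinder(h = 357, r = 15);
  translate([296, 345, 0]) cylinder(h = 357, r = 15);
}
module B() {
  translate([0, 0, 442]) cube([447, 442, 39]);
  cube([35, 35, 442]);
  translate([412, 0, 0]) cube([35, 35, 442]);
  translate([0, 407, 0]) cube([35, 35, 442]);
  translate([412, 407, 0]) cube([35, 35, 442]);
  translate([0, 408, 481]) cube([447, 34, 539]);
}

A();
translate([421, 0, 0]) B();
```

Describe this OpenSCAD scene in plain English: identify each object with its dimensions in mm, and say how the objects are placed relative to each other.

A is a four-legged stool. The seat is a 311×360×36 mm slab whose top surface is at z = 393 mm; four round legs, each 30 mm in diameter, run from the floor (z = 0) to the underside of the seat, each leg's axis is inset half a diameter from the nearest pair of seat edges (so the leg's bounding box is flush with the corner).

B is a chair: 447×442 mm seat, 39 mm thick, top at z = 481 mm, on four 35 mm square corner legs flush with the seat edges. A 34 mm thick backrest slab spans the full seat width, extending 539 mm above the seat top, its back face flush with the seat's +y edge.

The chair is on the floor beside the stool on its +x side.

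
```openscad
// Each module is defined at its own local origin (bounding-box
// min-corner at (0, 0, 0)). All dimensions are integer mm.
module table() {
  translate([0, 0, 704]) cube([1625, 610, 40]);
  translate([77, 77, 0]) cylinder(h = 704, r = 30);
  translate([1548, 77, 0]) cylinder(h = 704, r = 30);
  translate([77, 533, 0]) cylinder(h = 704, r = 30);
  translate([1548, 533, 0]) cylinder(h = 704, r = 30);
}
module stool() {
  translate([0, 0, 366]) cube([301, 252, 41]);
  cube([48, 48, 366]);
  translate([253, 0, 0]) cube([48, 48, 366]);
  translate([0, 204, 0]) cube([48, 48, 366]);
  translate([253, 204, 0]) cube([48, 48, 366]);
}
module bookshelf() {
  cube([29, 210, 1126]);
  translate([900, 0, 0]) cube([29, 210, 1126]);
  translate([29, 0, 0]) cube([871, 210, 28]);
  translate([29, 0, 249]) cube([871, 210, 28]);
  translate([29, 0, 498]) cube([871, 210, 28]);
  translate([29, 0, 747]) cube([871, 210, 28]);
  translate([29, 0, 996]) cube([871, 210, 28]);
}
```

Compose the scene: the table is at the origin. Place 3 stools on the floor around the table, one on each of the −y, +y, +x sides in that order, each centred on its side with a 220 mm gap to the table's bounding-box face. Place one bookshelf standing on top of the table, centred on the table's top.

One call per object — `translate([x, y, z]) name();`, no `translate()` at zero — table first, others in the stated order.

table();
translate([662, -472, 0]) stool();
translate([662, 830, 0]) stool();
translate([1845, 179, 0]) stool();
translate([348, 200, 744]) bookshelf();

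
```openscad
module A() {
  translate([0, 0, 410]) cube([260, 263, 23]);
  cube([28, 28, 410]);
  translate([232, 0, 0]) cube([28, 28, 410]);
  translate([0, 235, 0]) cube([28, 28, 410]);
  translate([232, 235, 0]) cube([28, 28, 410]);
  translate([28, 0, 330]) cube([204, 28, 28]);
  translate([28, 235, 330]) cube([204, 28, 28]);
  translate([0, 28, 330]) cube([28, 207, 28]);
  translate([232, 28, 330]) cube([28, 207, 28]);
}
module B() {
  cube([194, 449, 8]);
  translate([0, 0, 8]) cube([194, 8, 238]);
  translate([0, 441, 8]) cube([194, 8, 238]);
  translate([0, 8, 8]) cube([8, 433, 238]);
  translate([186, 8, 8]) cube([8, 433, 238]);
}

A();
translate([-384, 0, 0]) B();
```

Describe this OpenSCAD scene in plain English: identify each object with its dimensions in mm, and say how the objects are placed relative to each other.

A is a four-legged stool. The seat is a 260×263×23 mm slab whose top surface is at z = 433 mm; four square legs, each 28×28 mm in cross-section, run from the floor (z = 0) to the underside of the seat, each flush with a corner of the seat. Four stretchers, 28 mm wide and 28 mm tall, connect adjacent legs with their undersides at z = 330 mm, each running between the inner faces of the legs it joins and aligned with the legs' outer faces on the other axis.

B is an open-topped rectangular box: outside dimensions 194×449×246 mm, with a uniform wall and base thickness of 8 mm. The base is a full 194×449 slab on the floor; four walls sit on top of the base. The front and back walls (the −y and +y sides) span the full width; the two side walls fit between them.

The open box is on the floor beside the stool on its −x side.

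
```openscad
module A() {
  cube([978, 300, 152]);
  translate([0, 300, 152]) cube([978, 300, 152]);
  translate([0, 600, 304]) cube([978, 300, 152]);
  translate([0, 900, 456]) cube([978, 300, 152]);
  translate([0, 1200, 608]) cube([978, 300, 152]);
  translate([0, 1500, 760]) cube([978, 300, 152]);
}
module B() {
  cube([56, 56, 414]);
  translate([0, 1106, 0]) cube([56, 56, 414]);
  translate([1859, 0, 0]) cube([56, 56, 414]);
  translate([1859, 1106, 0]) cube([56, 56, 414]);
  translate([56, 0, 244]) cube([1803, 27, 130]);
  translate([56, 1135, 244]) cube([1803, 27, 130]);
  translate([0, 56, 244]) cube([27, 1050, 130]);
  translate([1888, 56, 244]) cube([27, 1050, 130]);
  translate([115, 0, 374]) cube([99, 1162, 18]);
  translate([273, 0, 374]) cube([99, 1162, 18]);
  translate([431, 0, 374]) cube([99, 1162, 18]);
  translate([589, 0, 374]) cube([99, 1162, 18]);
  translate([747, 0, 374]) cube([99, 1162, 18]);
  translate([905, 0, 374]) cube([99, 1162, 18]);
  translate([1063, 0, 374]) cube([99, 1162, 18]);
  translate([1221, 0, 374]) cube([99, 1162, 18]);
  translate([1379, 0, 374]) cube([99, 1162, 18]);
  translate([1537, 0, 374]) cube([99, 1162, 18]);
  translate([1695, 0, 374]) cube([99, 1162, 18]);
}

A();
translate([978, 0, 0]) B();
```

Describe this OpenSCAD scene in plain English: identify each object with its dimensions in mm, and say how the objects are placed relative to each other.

A is a run of 6 identical solid stair steps. Each tread is 978×300 mm and each step block is 152 mm high. Step 1 rests on the floor; step k is offset from step 1 by (k−1)×300 mm in y and (k−1)×152 mm in z.

B is a bed frame 1915 mm long (x) by 1162 mm wide (y). Four 56×56 mm corner posts, 414 mm tall, at the corners of the footprint. Four rails of 27 mm thickness and 130 mm height run between adjacent posts with their undersides at z = 244 mm, their outer faces flush with the outside of the frame (the two x-running rails run between the posts' inner faces; the two y-running rails run between the posts' inner faces). 11 slats, each 99 mm wide (x) and 18 mm thick, lie across the top of the two x-running rails, running the full 1162 mm width of the frame in y; the slats are evenly spaced along x between the inner faces of the end posts with equal gaps (rounded down to the nearest mm) at the −x end and between each pair — any rounding remainder accumulates at the +x end.

The bed frame is against the staircase's +x side, with their −y faces flush.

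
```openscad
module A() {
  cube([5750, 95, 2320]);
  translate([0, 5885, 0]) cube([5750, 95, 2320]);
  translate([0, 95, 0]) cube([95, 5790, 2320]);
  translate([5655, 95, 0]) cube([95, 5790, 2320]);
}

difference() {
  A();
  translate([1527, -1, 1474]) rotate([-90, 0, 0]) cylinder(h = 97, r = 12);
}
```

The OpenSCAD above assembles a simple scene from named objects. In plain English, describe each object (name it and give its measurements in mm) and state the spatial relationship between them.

A is a box-shaped house frame (walls only): outside footprint 5750×5980 mm, wall height 2320 mm, wall thickness 95 mm. The two y-facing walls run the full x-width; the two x-facing walls fit between the inner faces of the y-facing walls.

The house frame has a circular hole of radius 12 mm through its front wall, centred at (x = 1527, z = 1474).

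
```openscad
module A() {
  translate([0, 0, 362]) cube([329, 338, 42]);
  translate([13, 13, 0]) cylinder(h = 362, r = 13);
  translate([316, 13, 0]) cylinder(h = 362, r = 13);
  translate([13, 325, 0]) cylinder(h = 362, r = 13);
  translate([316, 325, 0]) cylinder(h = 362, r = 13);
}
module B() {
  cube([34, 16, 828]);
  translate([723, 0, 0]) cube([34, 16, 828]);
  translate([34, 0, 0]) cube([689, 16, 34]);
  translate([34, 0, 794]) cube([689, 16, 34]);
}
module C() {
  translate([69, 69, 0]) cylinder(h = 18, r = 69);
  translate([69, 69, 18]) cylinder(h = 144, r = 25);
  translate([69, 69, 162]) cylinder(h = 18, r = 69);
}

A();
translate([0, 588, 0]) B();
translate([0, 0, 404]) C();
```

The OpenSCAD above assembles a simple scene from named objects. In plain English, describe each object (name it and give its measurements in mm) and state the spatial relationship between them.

A is a simple wooden stool: a rectangular seat 329 mm (x) by 338 mm (y), 42 mm thick, top face at z = 404 mm, on four round legs, each 26 mm in diameter. The legs rest on z = 0, each leg's axis is inset half a diameter from the nearest pair of seat edges (so the leg's bounding box is flush with the corner).

B is a rectangular picture frame lying in the x–z plane (depth along y). The opening is 689 mm wide (x) by 760 mm tall (z), surrounded by a border 34 mm wide on all four sides. The frame is 16 mm deep and is made of two full-height vertical stiles with two horizontal rails fitted between them.

C is a spool: two coaxial disc flanges of radius 69 mm and thickness 18 mm, joined by a core cylinder of radius 25 mm and height 144 mm. The lower flange rests on z = 0 and the three cylinders share a vertical axis.

The picture frame is on the floor beside the stool on its +y side. The spool is on top of the stool.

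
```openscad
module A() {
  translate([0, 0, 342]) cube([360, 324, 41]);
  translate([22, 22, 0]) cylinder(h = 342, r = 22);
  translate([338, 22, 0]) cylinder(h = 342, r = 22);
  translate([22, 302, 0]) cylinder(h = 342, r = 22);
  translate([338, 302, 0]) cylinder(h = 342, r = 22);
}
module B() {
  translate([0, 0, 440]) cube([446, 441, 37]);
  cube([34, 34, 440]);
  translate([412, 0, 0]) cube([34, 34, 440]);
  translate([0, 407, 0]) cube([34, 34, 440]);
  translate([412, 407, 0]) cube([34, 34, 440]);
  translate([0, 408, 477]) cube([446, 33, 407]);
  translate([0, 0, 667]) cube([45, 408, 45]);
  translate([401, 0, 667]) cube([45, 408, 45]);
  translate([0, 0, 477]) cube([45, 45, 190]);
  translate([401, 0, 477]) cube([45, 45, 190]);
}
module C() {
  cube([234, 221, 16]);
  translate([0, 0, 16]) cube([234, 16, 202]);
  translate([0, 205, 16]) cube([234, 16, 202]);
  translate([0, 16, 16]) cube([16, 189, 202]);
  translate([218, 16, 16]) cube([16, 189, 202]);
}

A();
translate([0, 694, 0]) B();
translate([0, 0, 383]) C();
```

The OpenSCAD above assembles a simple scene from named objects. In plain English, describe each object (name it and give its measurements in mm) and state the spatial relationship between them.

A is a four-legged stool. The seat is a 360×324×41 mm slab whose top surface is at z = 383 mm; four round legs, each 44 mm in diameter, run from the floor (z = 0) to the underside of the seat, each leg's axis is inset half a diameter from the nearest pair of seat edges (so the leg's bounding box is flush with the corner).

B is a chair. The seat is a 446×441×37 mm slab with its top at z = 477 mm, on four 34×34 mm corner legs (flush with the seat edges, standing on z = 0). A flat backrest 33 mm thick, 407 mm tall, spans the full seat width and rises from the seat top along its +y edge, rear face flush with the rear of the seat. Two armrests of 45×45 mm section run along each side from the seat's front edge to the front of the backrest, top faces 235 mm above the seat top and outer faces flush with the seat's x-edges; a 45×45 mm post under the front of each armrest stands on the seat at the front corner.

C is an open-topped rectangular box: outside dimensions 234×221×218 mm, with a uniform wall and base thickness of 16 mm. The base is a full 234×221 slab on the floor; four walls sit on top of the base. The front and back walls (the −y and +y sides) span the full width; the two side walls fit between them.

The chair is on the floor beside the stool on its +y side. The open box is on top of the stool.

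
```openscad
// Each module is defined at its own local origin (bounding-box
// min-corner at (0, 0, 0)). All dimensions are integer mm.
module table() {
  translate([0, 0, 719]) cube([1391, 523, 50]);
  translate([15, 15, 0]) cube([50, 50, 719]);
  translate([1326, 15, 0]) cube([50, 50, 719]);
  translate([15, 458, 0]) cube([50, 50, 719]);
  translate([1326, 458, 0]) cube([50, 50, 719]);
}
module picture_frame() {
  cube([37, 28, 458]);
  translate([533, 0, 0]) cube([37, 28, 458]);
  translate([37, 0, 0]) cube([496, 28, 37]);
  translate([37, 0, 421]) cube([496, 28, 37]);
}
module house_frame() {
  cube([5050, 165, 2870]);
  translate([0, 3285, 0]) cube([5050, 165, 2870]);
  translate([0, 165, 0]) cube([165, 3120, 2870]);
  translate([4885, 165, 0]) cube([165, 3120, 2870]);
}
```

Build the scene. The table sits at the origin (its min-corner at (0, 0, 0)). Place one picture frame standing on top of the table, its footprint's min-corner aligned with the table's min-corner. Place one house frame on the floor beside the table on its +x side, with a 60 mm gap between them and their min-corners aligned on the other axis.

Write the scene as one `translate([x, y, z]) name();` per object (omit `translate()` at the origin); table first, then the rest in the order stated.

table();
translate([0, 0, 769]) picture_frame();
translate([1451, 0, 0]) house_frame();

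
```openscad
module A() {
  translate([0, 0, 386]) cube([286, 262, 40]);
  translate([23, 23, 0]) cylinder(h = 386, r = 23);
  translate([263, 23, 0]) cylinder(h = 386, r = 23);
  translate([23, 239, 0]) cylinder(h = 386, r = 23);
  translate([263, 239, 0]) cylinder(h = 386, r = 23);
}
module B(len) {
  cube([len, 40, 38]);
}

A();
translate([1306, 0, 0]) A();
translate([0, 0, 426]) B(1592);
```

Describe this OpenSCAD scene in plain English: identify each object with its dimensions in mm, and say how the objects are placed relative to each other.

A is a four-legged stool. The seat is a 286×262×40 mm slab whose top surface is at z = 426 mm; four round legs, each 46 mm in diameter, run from the floor (z = 0) to the underside of the seat, each leg's axis is inset half a diameter from the nearest pair of seat edges (so the leg's bounding box is flush with the corner).

B is a rectangular beam 1592 mm long (x), 40 mm deep (y), 38 mm thick (z).

The beam spans the tops of two stools placed 1020 mm apart, resting at z = 426 mm.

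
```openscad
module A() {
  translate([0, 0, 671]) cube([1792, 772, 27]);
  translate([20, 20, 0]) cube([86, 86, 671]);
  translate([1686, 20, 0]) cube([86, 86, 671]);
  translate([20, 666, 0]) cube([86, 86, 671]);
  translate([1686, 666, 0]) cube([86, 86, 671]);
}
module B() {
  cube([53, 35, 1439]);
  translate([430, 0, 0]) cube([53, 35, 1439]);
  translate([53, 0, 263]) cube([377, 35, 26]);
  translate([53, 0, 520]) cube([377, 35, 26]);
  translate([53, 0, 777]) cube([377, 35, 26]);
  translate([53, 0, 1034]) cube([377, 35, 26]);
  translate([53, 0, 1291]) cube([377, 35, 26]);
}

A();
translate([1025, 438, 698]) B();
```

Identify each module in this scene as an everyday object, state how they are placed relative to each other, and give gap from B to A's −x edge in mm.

A is a table. B is a ladder. The ladder is on top of the table. The gap from the ladder to the table's −x edge is 1025 mm.

The ladder's min-x is at 1025; the table's min-x is 0; gap = 1025 mm.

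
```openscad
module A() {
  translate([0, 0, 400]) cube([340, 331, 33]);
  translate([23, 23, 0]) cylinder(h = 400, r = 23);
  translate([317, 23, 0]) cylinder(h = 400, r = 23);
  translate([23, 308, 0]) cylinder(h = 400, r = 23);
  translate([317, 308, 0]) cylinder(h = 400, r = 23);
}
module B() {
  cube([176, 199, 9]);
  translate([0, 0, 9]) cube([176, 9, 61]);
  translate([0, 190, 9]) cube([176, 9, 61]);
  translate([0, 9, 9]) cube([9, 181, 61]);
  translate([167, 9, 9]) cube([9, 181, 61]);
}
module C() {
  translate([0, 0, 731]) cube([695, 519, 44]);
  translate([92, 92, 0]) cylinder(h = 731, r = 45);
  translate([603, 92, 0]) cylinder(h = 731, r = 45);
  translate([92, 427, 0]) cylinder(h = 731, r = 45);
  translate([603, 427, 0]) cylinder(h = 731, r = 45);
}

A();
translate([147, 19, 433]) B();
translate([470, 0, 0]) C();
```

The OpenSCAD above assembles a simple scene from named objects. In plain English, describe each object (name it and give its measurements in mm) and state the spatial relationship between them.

A is a simple wooden stool: a rectangular seat 340 mm (x) by 331 mm (y), 33 mm thick, top face at z = 433 mm, on four round legs, each 46 mm in diameter. The legs rest on z = 0, each leg's axis is inset half a diameter from the nearest pair of seat edges (so the leg's bounding box is flush with the corner).

B is an open-topped rectangular box: outside dimensions 176×199×70 mm, with a uniform wall and base thickness of 9 mm. The base is a full 176×199 slab on the floor; four walls sit on top of the base. The front and back walls (the −y and +y sides) span the full width; the two side walls fit between them.

C is a table with a 695×519 mm rectangular top, 44 mm thick, top surface at z = 775 mm, supported by four round legs of 90 mm diameter, each leg's bounding box inset 47 mm from the nearest pair of top edges, running from the floor.

The open box is on top of the stool. The table is on the floor beside the stool on its +x side.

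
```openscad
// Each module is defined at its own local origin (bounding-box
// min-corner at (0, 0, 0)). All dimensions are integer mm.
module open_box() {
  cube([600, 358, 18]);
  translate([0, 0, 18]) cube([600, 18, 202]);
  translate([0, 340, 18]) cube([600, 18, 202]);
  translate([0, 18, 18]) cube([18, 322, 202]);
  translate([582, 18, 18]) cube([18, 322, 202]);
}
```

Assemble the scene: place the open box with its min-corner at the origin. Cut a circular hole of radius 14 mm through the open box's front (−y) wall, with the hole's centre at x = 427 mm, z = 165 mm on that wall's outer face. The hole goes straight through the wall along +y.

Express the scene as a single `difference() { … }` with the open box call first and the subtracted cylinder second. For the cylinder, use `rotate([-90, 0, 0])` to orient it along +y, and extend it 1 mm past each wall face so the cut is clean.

difference() {
  open_box();
  translate([427, -1, 165]) rotate([-90, 0, 0]) cylinder(h = 20, r = 14);
}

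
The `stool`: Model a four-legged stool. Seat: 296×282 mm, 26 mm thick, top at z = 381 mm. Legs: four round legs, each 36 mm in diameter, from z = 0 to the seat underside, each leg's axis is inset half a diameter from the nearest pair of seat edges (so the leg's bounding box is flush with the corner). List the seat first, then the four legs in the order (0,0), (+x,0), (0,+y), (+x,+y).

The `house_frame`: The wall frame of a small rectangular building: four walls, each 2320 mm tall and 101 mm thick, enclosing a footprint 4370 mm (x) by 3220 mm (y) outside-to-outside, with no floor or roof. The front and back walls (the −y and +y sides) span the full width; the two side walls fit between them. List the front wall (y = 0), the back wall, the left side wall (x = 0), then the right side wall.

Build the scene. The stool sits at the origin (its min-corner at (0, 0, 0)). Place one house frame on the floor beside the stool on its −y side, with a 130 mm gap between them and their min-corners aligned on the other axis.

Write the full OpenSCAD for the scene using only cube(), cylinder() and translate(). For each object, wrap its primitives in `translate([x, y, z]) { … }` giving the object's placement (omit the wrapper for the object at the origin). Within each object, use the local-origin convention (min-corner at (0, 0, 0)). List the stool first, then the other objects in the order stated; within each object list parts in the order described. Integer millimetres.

translate([0, 0, 355]) cube([296, 282, 26]);
translate([18, 18, 0]) cylinder(h = 355, r = 18);
translate([278, 18, 0]) cylinder(h = 355, r = 18);
translate([18, 264, 0]) cylinder(h = 355, r = 18);
translate([278, 264, 0]) cylinder(h = 355, r = 18);
translate([0, -3350, 0]) {
  cube([4370, 101, 2320]);
  translate([0, 3119, 0]) cube([4370, 101, 2320]);
  translate([0, 101, 0]) cube([101, 3018, 2320]);
  translate([4269, 101, 0]) cube([101, 3018, 2320]);
}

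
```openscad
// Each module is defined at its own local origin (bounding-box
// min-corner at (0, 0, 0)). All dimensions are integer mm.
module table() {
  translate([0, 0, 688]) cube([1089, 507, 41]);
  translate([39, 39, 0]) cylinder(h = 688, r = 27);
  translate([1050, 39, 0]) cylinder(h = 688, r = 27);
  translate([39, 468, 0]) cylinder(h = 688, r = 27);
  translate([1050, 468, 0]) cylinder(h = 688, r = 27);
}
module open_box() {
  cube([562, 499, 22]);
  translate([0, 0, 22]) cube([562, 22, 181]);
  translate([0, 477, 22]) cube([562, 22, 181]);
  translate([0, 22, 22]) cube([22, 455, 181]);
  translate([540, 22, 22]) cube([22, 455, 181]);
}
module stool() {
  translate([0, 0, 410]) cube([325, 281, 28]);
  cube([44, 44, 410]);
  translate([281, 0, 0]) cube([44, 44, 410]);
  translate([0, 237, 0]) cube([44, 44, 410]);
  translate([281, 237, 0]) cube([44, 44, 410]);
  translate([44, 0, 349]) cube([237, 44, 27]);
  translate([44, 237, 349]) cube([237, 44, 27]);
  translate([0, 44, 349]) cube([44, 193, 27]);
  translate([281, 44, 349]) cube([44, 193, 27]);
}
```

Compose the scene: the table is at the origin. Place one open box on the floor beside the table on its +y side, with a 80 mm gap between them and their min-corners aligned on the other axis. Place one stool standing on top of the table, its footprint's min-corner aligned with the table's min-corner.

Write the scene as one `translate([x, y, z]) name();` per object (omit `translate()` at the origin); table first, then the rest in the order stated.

table();
translate([0, 587, 0]) open_box();
translate([0, 0, 729]) stool();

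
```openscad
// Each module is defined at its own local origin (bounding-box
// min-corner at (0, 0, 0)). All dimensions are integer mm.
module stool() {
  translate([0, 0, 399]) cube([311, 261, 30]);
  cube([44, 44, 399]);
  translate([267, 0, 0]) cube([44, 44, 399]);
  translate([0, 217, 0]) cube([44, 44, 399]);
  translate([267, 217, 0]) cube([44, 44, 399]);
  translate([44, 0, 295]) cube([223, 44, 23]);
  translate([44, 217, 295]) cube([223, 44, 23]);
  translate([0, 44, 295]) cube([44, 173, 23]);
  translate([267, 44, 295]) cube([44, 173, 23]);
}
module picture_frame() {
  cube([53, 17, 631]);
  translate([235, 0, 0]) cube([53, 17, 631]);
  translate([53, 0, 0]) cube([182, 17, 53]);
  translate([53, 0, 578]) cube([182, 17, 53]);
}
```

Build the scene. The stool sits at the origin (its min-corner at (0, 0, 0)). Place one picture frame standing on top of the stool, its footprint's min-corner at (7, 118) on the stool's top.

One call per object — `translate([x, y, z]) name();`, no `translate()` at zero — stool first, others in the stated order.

stool();
translate([7, 118, 429]) picture_frame();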